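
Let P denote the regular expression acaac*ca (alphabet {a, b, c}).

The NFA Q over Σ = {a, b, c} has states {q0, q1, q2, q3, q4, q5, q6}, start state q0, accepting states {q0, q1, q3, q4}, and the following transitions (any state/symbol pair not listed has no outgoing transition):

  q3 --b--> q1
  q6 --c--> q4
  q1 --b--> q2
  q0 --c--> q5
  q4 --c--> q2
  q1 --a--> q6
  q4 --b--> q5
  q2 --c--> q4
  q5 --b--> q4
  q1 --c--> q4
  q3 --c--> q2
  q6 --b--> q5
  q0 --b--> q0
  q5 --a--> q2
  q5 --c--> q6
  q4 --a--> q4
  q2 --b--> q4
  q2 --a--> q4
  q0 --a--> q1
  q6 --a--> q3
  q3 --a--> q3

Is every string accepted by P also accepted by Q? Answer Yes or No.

Converting the expression P to a DFA (subset construction, then merging equivalent states) gives the minimal DFA with states {p0, p1, p2, p3, p4, p5, p6, p7}, start state p0, accepting states {p7} and transitions p0: a→p1, b→p2, c→p2; p1: a→p2, b→p2, c→p3; p2: a→p2, b→p2, c→p2; p3: a→p4, b→p2, c→p2; p4: a→p5, b→p2, c→p2; p5: a→p2, b→p2, c→p6; p6: a→p7, b→p2, c→p6; p7: a→p2, b→p2, c→p2.
Exploring the product automaton P × Q from the start pair (p0, q0), following both machines on each input symbol, reaches 15 state pairs: (p0, q0), (p1, q1), (p2, q0), (p2, q5), (p2, q6), (p2, q2), (p3, q4), (p2, q1), (p2, q4), (p2, q3), (p4, q4), (p5, q4), (p6, q2), (p7, q4), (p6, q4).
P accepts in {p7} and Q accepts in {q0, q1, q3, q4}. The reachable pairs whose P-component is accepting are (p7, q4); in each of them the Q-component is accepting too, so the product for L(P) \ L(Q) (P-component accepting, Q-component rejecting) has no reachable accepting pair and the difference is empty.
Hence every string in L(P) is also in L(Q).

Yes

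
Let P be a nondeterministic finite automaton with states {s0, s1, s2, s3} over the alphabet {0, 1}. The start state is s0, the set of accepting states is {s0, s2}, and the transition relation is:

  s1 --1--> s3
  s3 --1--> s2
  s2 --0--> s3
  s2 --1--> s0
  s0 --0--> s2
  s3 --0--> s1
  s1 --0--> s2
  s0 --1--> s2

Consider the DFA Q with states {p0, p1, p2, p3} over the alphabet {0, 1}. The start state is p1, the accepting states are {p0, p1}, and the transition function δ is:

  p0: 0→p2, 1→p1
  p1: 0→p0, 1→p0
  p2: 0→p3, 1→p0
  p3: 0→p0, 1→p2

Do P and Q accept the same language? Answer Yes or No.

Exploring the product automaton P × Q from the start pair (s0, p1), following both machines on each input symbol, reaches 4 state pairs: (s0, p1), (s2, p0), (s3, p2), (s1, p3).
P accepts in {s0, s2} and Q accepts in {p0, p1}. In every reachable pair the two components are either both accepting — (s0, p1), (s2, p0) — or both non-accepting, so no string is accepted by exactly one of the machines: L(P) \ L(Q) and L(Q) \ L(P) are both empty.
Hence every string is accepted by P iff it is accepted by Q, and the two languages coincide.

Yes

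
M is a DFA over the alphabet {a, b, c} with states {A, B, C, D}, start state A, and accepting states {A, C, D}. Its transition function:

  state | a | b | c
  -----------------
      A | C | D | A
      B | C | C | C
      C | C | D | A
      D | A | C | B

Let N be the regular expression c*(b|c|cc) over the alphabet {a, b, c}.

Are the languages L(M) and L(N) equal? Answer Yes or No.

No

The empty string ε is accepted by M but rejected by N.
So L(M) ≠ L(N).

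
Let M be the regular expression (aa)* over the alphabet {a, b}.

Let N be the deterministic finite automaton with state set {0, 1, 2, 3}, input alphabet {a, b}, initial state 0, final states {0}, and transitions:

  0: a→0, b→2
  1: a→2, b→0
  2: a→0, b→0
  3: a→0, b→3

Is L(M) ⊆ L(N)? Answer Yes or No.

Converting the expression M to a DFA (subset construction, then merging equivalent states) gives the minimal DFA with states {m0, m1, m2}, start state m0, accepting states {m0} and transitions m0: a→m1, b→m2; m1: a→m0, b→m2; m2: a→m2, b→m2.
Exploring the product automaton M × N from the start pair (m0, 0), following both machines on each input symbol, reaches 4 state pairs: (m0, 0), (m1, 0), (m2, 2), (m2, 0).
M accepts in {m0} and N accepts in {0}. The reachable pairs whose M-component is accepting are (m0, 0); in each of them the N-component is accepting too, so the product for L(M) \ L(N) (M-component accepting, N-component rejecting) has no reachable accepting pair and the difference is empty.
Hence every string in L(M) is also in L(N).

Yes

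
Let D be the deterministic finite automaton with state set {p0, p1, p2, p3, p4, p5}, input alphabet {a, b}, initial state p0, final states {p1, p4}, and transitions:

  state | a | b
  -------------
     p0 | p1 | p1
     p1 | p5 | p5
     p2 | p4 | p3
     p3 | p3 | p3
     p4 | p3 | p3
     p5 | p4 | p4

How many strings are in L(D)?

The useful subgraph on states {p0, p1, p4, p5} is acyclic, so L(D) is finite; the longest accepting path visits 4 useful states, giving maximum string length 3.
Counting accepting paths from p0 by length: 2 of length 1, 8 of length 3. Total 10.

10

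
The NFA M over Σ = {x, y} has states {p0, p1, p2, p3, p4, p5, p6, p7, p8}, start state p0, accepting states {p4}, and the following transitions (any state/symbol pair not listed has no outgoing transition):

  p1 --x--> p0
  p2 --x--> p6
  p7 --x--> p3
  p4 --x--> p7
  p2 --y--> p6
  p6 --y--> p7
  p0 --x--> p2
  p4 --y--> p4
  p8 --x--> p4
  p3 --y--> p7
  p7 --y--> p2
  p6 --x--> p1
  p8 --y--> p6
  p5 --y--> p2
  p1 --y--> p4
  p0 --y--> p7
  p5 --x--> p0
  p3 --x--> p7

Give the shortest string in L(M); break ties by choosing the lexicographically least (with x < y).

xxxy

A breadth-first search from p0 reaches an accepting state first via the path p0 → p2 → p6 → p1 → p4 on input xxxy.
No string of length < 4 is accepted (BFS exhausts all shorter strings without reaching an accepting state), and xxxy is the lexicographically least accepting string of length 4.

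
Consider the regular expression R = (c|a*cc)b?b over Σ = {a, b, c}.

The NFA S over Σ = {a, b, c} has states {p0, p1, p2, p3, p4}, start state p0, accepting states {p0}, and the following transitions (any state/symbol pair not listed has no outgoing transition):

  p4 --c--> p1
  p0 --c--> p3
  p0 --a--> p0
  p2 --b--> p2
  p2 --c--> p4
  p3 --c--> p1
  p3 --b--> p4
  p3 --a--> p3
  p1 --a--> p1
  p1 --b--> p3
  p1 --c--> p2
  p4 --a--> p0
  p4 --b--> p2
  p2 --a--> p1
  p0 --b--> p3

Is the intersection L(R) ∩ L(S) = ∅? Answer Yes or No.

Converting the expression R to a DFA (subset construction, then merging equivalent states) gives the minimal DFA with states {r0, r1, r2, r3, r4, r5, r6, r7}, start state r0, accepting states {r5, r7} and transitions r0: a→r1, b→r2, c→r3; r1: a→r1, b→r2, c→r4; r2: a→r2, b→r2, c→r2; r3: a→r2, b→r5, c→r6; r4: a→r2, b→r2, c→r6; r5: a→r2, b→r7, c→r2; r6: a→r2, b→r5, c→r2; r7: a→r2, b→r2, c→r2.
Exploring the product automaton R × S from the start pair (r0, p0), following both machines on each input symbol, reaches 14 state pairs: (r0, p0), (r1, p0), (r2, p3), (r3, p3), (r4, p3), (r2, p4), (r2, p1), (r5, p4), (r6, p1), (r2, p0), (r2, p2), (r7, p2), (r5, p3), (r7, p4).
R accepts in {r5, r7} and S accepts in {p0}; no reachable pair has both components accepting, so no string drives both machines to acceptance simultaneously and L(R) ∩ L(S) = ∅.
So no string is accepted by both, and the intersection is empty.

Yes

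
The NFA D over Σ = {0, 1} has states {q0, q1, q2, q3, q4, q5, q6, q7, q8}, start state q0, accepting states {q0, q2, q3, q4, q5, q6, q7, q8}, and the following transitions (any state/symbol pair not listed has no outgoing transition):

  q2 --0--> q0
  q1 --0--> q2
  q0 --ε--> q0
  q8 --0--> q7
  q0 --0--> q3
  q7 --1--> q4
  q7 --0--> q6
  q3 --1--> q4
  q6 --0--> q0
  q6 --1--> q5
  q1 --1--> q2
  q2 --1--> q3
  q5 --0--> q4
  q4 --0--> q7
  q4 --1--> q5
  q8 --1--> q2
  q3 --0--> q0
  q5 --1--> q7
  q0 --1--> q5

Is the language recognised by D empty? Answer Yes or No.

No

The empty string ε is accepted: the run q0 ends in the accepting state q0.
Since at least one string is accepted, L(D) is not empty.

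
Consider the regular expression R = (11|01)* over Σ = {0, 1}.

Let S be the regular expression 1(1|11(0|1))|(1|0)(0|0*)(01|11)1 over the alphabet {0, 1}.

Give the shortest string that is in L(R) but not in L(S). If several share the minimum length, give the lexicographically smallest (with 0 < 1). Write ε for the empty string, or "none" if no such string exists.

ε

The empty string ε is accepted by R but not by S.
Since ε is the unique shortest string, it is the required witness.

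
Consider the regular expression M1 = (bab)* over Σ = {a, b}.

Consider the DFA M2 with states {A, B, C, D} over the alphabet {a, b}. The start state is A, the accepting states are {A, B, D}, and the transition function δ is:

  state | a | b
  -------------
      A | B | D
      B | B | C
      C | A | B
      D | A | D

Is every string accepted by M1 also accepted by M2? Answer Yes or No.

Converting the expression M1 to a DFA (subset construction, then merging equivalent states) gives the minimal DFA with states {r0, r1, r2, r3}, start state r0, accepting states {r0} and transitions r0: a→r1, b→r2; r1: a→r1, b→r1; r2: a→r3, b→r1; r3: a→r1, b→r0.
Exploring the product automaton M1 × M2 from the start pair (r0, A), following both machines on each input symbol, reaches 8 state pairs: (r0, A), (r1, B), (r2, D), (r1, C), (r3, A), (r1, D), (r1, A), (r0, D).
M1 accepts in {r0} and M2 accepts in {A, B, D}. The reachable pairs whose M1-component is accepting are (r0, A), (r0, D); in each of them the M2-component is accepting too, so the product for L(M1) \ L(M2) (M1-component accepting, M2-component rejecting) has no reachable accepting pair and the difference is empty.
Hence every string in L(M1) is also in L(M2).

Yes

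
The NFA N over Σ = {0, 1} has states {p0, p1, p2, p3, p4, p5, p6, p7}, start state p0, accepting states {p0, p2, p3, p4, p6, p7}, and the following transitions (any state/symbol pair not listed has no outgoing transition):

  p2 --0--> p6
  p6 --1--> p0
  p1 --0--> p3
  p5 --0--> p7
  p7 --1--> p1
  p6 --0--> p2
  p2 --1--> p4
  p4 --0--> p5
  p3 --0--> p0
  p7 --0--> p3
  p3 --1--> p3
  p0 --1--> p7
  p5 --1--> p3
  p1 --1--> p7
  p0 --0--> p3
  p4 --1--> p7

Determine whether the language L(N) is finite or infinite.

infinite

State p0 is reachable from the start and can reach an accepting state, and it lies on the cycle p0 → p3 → p0.
Traversing that cycle any number of times yields accepted strings of unbounded length, so the language is infinite.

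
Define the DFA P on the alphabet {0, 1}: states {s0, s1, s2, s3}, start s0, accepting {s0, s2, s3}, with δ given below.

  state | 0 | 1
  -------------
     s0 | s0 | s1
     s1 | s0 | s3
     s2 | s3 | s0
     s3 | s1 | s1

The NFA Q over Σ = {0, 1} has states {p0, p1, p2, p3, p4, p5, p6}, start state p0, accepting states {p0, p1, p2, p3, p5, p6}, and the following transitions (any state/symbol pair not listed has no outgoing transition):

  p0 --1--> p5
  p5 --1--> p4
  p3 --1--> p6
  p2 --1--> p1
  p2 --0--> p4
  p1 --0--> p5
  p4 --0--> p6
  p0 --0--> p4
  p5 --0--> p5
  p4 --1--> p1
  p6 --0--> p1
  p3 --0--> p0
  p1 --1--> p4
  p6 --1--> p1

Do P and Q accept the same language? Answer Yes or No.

No

The string 0 is accepted by P but rejected by Q.
So L(P) ≠ L(Q).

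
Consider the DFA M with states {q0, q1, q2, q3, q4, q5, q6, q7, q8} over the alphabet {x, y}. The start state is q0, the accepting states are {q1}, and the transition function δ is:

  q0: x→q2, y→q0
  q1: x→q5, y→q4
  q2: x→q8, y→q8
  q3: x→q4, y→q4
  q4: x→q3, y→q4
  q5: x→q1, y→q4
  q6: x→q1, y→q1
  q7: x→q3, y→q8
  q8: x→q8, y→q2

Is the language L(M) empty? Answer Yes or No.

Yes

The states reachable from the start state are {q0, q2, q8}.
None of the accepting states {q1} is reachable, so no string is accepted and L(M) = ∅.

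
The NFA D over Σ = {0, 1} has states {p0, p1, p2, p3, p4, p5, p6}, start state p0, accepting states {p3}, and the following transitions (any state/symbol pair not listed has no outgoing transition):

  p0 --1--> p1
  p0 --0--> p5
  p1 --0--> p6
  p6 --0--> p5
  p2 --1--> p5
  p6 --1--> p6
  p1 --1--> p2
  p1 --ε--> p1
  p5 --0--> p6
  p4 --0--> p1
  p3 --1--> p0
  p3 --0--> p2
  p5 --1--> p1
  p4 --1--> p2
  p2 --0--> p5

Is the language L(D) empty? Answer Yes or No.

The states reachable from the start state are {p0, p1, p2, p5, p6}.
None of the accepting states {p3} is reachable, so no string is accepted and L(D) = ∅.

Yes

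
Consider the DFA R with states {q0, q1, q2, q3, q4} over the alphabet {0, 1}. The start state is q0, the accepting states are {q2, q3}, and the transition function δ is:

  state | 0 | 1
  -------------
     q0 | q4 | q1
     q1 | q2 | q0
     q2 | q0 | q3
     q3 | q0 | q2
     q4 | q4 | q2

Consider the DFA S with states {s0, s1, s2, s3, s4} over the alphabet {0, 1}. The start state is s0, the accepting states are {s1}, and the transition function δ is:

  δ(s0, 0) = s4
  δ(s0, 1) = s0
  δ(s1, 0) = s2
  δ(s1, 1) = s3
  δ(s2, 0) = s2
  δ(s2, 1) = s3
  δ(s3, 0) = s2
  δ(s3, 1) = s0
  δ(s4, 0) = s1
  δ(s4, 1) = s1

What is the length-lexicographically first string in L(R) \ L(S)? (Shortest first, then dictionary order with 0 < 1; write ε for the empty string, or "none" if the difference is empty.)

10

The string 10 is accepted by R but not by S.
No shorter string lies in the difference, and 10 is the lexicographically first length-2 string in L(R) \ L(S).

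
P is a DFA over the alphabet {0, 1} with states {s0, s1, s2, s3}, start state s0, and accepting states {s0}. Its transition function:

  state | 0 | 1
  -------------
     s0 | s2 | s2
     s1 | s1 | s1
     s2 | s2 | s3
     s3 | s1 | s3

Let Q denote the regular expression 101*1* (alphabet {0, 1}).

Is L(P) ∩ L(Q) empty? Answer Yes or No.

Yes

Converting the expression Q to a DFA (subset construction, then merging equivalent states) gives the minimal DFA with states {q0, q1, q2, q3}, start state q0, accepting states {q3} and transitions q0: 0→q1, 1→q2; q1: 0→q1, 1→q1; q2: 0→q3, 1→q1; q3: 0→q1, 1→q3.
Exploring the product automaton P × Q from the start pair (s0, q0), following both machines on each input symbol, reaches 7 state pairs: (s0, q0), (s2, q1), (s2, q2), (s3, q1), (s2, q3), (s1, q1), (s3, q3).
P accepts in {s0} and Q accepts in {q3}; no reachable pair has both components accepting, so no string drives both machines to acceptance simultaneously and L(P) ∩ L(Q) = ∅.
So no string is accepted by both, and the intersection is empty.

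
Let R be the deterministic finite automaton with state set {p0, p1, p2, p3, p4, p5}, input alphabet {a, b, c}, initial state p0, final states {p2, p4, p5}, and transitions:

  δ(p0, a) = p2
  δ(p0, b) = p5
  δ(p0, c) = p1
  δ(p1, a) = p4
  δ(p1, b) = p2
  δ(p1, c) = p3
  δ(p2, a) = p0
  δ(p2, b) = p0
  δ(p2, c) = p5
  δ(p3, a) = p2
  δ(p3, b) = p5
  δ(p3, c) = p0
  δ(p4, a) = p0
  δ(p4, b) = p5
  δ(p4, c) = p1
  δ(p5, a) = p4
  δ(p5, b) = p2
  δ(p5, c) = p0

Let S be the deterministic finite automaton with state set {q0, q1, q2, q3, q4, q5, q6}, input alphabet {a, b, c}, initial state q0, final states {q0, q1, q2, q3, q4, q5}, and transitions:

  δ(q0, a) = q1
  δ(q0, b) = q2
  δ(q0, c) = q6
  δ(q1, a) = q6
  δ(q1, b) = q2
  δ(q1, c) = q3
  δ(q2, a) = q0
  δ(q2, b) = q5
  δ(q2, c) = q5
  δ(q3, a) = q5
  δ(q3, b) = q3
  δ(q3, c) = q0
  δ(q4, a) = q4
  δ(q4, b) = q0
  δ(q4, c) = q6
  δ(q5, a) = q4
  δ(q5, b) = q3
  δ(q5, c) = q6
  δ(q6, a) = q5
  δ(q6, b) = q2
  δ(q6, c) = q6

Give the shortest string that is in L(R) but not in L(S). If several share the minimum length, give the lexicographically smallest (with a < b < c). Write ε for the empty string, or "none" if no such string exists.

bbc

The string bbc is accepted by R but not by S.
No shorter string lies in the difference, and bbc is the lexicographically first length-3 string in L(R) \ L(S).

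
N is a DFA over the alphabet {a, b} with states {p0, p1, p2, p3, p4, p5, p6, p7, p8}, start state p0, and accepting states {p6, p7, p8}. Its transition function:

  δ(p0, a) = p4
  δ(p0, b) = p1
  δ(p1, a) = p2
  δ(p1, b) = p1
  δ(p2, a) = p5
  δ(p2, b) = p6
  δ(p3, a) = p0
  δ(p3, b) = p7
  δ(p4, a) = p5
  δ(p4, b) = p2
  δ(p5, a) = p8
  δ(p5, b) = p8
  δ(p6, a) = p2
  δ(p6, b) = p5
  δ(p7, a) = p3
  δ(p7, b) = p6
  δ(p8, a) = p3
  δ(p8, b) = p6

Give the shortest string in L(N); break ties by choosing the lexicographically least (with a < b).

A breadth-first search from p0 reaches an accepting state first via the path p0 → p4 → p5 → p8 on input aaa.
No string of length < 3 is accepted (BFS exhausts all shorter strings without reaching an accepting state), and aaa is the lexicographically least accepting string of length 3.

aaa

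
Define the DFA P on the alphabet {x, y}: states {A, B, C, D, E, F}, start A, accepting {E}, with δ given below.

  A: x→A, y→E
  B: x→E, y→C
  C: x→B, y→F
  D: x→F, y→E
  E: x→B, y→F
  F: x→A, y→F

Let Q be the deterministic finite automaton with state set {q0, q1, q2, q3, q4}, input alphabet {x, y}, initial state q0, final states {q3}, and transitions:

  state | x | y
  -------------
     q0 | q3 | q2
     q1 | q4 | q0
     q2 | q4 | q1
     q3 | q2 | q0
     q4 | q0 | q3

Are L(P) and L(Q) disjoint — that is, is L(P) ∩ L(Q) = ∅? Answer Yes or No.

No

The string xxxy is accepted by both P and Q.
Hence L(P) ∩ L(Q) ≠ ∅.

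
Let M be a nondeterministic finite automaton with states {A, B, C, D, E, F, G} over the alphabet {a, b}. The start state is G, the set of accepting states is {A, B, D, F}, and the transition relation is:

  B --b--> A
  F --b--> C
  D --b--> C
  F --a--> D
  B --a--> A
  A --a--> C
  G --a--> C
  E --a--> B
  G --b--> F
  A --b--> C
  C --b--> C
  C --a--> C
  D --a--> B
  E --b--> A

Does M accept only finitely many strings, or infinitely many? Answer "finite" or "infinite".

finite

The useful states (reachable from G and able to reach an accepting state) are {A, B, D, F, G}.
Restricted to these states the transition graph has no cycle, so every accepting path has bounded length and L is finite.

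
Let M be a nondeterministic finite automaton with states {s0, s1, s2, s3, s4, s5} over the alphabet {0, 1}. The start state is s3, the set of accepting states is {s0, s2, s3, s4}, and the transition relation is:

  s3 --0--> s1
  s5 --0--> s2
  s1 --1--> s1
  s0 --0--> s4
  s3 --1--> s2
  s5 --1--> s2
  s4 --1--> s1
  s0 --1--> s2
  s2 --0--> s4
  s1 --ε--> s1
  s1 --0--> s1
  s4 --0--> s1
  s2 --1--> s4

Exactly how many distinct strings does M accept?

4

The useful subgraph on states {s2, s3, s4} is acyclic, so L(M) is finite; the longest accepting path visits 3 useful states, giving maximum string length 2.
Counting accepting paths from s3 by length: 1 of length 0, 1 of length 1, 2 of length 2. Total 4.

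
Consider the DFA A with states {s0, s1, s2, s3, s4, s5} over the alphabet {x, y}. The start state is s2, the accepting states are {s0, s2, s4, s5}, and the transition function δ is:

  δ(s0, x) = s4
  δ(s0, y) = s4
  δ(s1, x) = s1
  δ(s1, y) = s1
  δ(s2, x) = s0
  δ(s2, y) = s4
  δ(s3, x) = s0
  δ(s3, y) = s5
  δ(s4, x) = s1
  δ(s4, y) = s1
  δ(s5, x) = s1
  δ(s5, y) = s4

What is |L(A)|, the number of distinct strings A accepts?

5

The useful subgraph on states {s0, s2, s4} is acyclic, so L(A) is finite; the longest accepting path visits 3 useful states, giving maximum string length 2.
Counting accepting paths from s2 by length: 1 of length 0, 2 of length 1, 2 of length 2. Total 5.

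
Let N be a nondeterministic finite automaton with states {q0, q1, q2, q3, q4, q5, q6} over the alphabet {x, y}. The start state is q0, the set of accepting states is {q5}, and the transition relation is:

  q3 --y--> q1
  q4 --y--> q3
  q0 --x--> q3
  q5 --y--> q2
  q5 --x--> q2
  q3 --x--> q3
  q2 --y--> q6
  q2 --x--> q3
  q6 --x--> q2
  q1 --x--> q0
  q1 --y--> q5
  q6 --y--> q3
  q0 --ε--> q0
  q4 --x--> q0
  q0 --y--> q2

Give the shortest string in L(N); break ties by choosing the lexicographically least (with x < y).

A breadth-first search from q0 reaches an accepting state first via the path q0 → q3 → q1 → q5 on input xyy.
No string of length < 3 is accepted (BFS exhausts all shorter strings without reaching an accepting state), and xyy is the lexicographically least accepting string of length 3.

xyy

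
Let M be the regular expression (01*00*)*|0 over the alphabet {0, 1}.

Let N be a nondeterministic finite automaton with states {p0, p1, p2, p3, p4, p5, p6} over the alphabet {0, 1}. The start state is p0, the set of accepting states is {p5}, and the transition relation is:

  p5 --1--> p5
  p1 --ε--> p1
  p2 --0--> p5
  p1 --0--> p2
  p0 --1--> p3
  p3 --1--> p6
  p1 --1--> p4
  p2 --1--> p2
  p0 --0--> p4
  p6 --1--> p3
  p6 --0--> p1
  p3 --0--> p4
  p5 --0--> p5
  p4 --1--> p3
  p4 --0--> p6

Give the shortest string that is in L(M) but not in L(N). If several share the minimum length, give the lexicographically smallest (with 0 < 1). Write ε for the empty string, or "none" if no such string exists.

ε

The empty string ε is accepted by M but not by N.
Since ε is the unique shortest string, it is the required witness.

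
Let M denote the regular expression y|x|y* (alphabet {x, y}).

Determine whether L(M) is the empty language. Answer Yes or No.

No

The empty string ε matches the expression, so it belongs to L(M).
Since L(M) contains at least one string, it is not empty.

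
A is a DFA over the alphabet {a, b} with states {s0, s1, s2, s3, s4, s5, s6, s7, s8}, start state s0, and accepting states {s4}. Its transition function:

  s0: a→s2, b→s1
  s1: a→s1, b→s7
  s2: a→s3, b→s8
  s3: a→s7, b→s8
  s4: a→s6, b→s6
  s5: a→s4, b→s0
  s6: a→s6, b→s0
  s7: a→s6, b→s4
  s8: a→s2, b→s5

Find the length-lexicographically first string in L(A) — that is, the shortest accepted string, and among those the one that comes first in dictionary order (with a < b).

A breadth-first search from s0 reaches an accepting state first via the path s0 → s1 → s7 → s4 on input bbb.
No string of length < 3 is accepted (BFS exhausts all shorter strings without reaching an accepting state), and bbb is the lexicographically least accepting string of length 3.

bbb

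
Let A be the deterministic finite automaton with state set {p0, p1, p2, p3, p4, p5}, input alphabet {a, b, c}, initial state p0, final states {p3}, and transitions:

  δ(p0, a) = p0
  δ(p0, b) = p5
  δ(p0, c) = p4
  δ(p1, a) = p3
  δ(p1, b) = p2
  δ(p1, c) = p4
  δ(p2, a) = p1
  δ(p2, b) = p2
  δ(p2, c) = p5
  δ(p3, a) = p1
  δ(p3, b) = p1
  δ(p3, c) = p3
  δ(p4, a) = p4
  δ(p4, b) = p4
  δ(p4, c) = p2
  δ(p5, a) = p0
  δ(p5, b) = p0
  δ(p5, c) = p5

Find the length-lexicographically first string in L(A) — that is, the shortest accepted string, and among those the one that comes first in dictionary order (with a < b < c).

ccaa

A breadth-first search from p0 reaches an accepting state first via the path p0 → p4 → p2 → p1 → p3 on input ccaa.
No string of length < 4 is accepted (BFS exhausts all shorter strings without reaching an accepting state), and ccaa is the lexicographically least accepting string of length 4.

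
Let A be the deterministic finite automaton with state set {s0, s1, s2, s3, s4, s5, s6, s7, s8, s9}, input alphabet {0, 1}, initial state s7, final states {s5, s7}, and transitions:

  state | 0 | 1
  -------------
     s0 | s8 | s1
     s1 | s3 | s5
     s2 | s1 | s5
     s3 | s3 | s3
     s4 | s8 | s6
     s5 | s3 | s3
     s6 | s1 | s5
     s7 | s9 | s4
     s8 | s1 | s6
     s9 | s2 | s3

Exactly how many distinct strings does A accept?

The useful subgraph on states {s1, s2, s4, s5, s6, s7, s8, s9} is acyclic, so L(A) is finite; the longest accepting path visits 6 useful states, giving maximum string length 5.
Counting accepting paths from s7 by length: 1 of length 0, 2 of length 3, 4 of length 4, 1 of length 5. Total 8.

8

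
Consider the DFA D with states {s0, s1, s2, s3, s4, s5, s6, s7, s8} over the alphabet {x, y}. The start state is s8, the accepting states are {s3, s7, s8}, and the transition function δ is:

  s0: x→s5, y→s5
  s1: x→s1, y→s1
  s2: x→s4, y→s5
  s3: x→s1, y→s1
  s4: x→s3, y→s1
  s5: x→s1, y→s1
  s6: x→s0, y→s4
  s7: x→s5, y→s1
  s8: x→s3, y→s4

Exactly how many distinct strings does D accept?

3

The useful subgraph on states {s3, s4, s8} is acyclic, so L(D) is finite; the longest accepting path visits 3 useful states, giving maximum string length 2.
Counting accepting paths from s8 by length: 1 of length 0, 1 of length 1, 1 of length 2. Total 3.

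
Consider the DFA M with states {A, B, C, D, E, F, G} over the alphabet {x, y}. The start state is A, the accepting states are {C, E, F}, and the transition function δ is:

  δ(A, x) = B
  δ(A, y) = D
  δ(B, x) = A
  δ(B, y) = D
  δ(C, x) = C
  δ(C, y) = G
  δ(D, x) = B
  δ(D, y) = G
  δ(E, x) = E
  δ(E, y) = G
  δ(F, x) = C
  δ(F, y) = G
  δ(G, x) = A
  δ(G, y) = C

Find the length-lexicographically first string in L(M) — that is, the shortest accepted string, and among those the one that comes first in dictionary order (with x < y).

A breadth-first search from A reaches an accepting state first via the path A → D → G → C on input yyy.
No string of length < 3 is accepted (BFS exhausts all shorter strings without reaching an accepting state), and yyy is the lexicographically least accepting string of length 3.

yyy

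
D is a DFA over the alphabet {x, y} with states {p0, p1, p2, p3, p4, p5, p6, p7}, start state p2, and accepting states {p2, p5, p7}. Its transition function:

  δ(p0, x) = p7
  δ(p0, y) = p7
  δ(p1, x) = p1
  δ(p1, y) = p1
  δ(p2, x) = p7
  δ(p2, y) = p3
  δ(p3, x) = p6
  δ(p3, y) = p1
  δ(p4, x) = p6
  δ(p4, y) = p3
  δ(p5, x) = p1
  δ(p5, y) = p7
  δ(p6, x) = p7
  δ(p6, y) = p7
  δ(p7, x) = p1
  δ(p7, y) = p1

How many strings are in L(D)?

The useful subgraph on states {p2, p3, p6, p7} is acyclic, so L(D) is finite; the longest accepting path visits 4 useful states, giving maximum string length 3.
Counting accepting paths from p2 by length: 1 of length 0, 1 of length 1, 2 of length 3. Total 4.

4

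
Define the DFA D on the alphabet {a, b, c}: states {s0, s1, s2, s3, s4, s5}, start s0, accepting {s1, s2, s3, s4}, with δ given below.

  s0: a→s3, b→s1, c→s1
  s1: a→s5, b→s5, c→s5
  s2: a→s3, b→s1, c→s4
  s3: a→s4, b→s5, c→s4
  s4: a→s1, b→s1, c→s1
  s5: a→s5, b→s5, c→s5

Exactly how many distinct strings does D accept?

The useful subgraph on states {s0, s1, s3, s4} is acyclic, so L(D) is finite; the longest accepting path visits 4 useful states, giving maximum string length 3.
Counting accepting paths from s0 by length: 3 of length 1, 2 of length 2, 6 of length 3. Total 11.

11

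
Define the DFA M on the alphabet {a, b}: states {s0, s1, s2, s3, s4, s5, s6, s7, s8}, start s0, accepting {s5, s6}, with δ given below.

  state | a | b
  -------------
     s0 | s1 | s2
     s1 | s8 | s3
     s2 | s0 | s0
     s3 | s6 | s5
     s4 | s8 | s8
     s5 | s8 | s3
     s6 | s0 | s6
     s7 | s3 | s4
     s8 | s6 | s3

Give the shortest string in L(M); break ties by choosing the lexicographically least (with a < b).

A breadth-first search from s0 reaches an accepting state first via the path s0 → s1 → s8 → s6 on input aaa.
No string of length < 3 is accepted (BFS exhausts all shorter strings without reaching an accepting state), and aaa is the lexicographically least accepting string of length 3.

aaa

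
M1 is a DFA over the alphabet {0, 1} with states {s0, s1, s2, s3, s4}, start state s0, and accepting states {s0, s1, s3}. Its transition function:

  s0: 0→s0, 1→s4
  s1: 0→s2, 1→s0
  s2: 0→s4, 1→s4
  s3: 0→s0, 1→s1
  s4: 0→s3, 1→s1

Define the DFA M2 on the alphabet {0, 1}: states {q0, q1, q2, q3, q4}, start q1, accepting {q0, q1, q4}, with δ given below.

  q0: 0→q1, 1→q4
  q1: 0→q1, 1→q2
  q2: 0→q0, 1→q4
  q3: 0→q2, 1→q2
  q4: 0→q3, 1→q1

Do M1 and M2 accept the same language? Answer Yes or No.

Exploring the product automaton M1 × M2 from the start pair (s0, q1), following both machines on each input symbol, reaches 5 state pairs: (s0, q1), (s4, q2), (s3, q0), (s1, q4), (s2, q3).
M1 accepts in {s0, s1, s3} and M2 accepts in {q0, q1, q4}. In every reachable pair the two components are either both accepting — (s0, q1), (s3, q0), (s1, q4) — or both non-accepting, so no string is accepted by exactly one of the machines: L(M1) \ L(M2) and L(M2) \ L(M1) are both empty.
Hence every string is accepted by M1 iff it is accepted by M2, and the two languages coincide.

Yes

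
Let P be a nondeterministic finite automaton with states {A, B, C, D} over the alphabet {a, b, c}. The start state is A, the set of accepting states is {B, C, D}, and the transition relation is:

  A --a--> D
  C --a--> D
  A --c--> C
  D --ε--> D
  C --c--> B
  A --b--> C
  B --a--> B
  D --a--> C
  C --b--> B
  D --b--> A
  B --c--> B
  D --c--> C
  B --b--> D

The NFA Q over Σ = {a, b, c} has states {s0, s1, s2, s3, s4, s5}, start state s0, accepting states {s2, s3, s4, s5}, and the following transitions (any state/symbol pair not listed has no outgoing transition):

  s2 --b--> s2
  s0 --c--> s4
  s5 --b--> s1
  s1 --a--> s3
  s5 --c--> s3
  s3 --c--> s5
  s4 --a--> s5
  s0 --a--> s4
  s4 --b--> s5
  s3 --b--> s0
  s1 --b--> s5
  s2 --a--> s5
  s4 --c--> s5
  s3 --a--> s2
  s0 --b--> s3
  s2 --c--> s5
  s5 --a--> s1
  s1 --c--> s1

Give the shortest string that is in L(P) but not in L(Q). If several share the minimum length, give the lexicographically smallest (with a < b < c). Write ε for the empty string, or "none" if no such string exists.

The string bb is accepted by P but not by Q.
No shorter string lies in the difference, and bb is the lexicographically first length-2 string in L(P) \ L(Q).

bb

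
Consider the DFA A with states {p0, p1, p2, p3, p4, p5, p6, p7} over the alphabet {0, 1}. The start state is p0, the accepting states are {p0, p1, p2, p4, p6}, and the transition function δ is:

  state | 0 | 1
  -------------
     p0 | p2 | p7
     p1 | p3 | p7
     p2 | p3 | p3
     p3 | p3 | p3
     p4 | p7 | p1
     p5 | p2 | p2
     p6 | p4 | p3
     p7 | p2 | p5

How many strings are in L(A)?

The useful subgraph on states {p0, p2, p5, p7} is acyclic, so L(A) is finite; the longest accepting path visits 4 useful states, giving maximum string length 3.
Counting accepting paths from p0 by length: 1 of length 0, 1 of length 1, 1 of length 2, 2 of length 3. Total 5.

5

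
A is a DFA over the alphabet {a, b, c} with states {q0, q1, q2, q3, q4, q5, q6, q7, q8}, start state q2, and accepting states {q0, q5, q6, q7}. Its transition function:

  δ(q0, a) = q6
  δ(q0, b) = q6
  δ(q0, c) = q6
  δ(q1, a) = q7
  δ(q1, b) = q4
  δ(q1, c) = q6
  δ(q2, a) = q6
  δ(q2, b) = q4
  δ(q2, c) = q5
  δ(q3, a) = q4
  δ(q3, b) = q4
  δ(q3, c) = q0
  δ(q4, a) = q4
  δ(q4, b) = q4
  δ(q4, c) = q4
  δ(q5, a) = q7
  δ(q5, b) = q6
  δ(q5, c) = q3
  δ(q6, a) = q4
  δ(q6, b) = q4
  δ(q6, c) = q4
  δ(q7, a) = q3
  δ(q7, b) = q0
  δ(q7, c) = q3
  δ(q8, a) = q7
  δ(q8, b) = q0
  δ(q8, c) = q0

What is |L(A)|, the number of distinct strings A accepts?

20

The useful subgraph on states {q0, q2, q3, q5, q6, q7} is acyclic, so L(A) is finite; the longest accepting path visits 6 useful states, giving maximum string length 5.
Counting accepting paths from q2 by length: 2 of length 1, 2 of length 2, 2 of length 3, 8 of length 4, 6 of length 5. Total 20.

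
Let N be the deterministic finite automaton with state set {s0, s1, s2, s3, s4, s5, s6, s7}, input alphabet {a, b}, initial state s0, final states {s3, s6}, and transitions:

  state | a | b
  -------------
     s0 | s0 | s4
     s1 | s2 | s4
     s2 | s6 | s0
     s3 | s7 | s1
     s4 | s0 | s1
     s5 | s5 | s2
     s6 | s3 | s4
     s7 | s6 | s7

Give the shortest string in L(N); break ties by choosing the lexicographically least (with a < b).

A breadth-first search from s0 reaches an accepting state first via the path s0 → s4 → s1 → s2 → s6 on input bbaa.
No string of length < 4 is accepted (BFS exhausts all shorter strings without reaching an accepting state), and bbaa is the lexicographically least accepting string of length 4.

bbaa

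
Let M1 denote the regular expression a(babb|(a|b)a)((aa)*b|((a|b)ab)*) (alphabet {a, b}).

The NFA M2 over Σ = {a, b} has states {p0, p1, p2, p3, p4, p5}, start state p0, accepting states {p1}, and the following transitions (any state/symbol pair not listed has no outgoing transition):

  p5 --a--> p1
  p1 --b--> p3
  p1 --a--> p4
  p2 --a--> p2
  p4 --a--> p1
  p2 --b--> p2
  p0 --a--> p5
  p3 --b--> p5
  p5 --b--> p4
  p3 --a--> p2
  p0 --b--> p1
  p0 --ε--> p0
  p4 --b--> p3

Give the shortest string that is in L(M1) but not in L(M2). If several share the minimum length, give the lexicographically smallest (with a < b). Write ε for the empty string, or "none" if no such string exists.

The string aaa is accepted by M1 but not by M2.
No shorter string lies in the difference, and aaa is the lexicographically first length-3 string in L(M1) \ L(M2).

aaa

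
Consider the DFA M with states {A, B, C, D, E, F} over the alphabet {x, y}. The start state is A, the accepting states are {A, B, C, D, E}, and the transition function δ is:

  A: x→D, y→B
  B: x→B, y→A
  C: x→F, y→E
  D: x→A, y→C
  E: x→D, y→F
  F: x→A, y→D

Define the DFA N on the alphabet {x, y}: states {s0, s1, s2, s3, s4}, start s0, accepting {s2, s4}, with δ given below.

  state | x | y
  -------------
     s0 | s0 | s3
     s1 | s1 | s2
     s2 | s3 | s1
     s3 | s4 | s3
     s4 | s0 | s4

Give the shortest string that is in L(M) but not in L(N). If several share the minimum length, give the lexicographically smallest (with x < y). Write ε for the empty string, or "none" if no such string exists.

ε

The empty string ε is accepted by M but not by N.
Since ε is the unique shortest string, it is the required witness.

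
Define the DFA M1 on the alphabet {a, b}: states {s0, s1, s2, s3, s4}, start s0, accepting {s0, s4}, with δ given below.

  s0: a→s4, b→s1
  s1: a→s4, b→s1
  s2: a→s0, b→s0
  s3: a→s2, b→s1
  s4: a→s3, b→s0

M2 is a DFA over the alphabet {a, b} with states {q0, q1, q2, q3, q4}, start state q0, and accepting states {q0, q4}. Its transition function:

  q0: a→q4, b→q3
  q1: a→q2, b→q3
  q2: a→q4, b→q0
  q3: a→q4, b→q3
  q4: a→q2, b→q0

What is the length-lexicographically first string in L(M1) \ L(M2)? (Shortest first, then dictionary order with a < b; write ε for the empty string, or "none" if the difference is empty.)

The string aaaa is accepted by M1 but not by M2.
No shorter string lies in the difference, and aaaa is the lexicographically first length-4 string in L(M1) \ L(M2).

aaaa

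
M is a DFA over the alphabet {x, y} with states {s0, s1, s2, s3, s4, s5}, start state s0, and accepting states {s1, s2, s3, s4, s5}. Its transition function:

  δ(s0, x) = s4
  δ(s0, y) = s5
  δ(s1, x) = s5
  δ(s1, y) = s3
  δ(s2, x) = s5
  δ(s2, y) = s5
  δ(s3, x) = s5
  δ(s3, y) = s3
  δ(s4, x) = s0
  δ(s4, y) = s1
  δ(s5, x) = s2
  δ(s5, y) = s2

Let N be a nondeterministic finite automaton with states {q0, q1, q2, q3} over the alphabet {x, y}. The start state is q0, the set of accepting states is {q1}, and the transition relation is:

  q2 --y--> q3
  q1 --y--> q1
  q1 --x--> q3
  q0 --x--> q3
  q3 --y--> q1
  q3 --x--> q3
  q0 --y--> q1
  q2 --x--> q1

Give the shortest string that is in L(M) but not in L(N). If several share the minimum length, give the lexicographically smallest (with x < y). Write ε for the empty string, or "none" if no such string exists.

x

The string x is accepted by M but not by N.
No shorter string lies in the difference, and x is the lexicographically first length-1 string in L(M) \ L(N).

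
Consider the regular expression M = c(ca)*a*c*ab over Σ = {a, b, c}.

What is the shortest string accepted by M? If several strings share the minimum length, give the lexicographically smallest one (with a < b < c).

By inspection of the expression, no string of length less than 3 matches, and cab is the lexicographically first match of length 3.

cab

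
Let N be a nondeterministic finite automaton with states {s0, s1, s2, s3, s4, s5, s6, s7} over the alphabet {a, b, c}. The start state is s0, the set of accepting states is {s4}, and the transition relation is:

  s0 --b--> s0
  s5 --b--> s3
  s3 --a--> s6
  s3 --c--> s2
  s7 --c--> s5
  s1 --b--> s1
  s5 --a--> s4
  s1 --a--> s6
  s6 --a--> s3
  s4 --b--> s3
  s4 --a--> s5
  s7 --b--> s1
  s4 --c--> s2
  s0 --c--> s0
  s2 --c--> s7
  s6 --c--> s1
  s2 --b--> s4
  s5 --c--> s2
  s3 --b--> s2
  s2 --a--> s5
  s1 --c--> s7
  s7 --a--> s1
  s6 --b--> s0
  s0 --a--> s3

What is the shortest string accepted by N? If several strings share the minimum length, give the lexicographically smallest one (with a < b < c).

abb

A breadth-first search from s0 reaches an accepting state first via the path s0 → s3 → s2 → s4 on input abb.
No string of length < 3 is accepted (BFS exhausts all shorter strings without reaching an accepting state), and abb is the lexicographically least accepting string of length 3.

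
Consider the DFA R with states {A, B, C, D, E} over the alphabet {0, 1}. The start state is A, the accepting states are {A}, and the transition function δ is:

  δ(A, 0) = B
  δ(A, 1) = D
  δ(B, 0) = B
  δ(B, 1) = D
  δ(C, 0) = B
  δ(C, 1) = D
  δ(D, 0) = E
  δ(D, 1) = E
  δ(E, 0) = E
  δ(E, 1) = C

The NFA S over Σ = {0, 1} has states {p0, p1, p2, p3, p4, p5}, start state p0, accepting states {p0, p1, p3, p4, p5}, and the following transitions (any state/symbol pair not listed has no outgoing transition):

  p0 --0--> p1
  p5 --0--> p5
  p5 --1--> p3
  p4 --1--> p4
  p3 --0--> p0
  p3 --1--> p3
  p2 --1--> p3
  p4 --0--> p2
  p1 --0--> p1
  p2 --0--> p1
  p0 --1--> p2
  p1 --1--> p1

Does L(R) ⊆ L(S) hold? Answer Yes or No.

Yes

Exploring the product automaton R × S from the start pair (A, p0), following both machines on each input symbol, reaches 12 state pairs: (A, p0), (B, p1), (D, p2), (D, p1), (E, p1), (E, p3), (C, p1), (E, p0), (C, p3), (C, p2), (B, p0), (D, p3).
R accepts in {A} and S accepts in {p0, p1, p3, p4, p5}. The reachable pairs whose R-component is accepting are (A, p0); in each of them the S-component is accepting too, so the product for L(R) \ L(S) (R-component accepting, S-component rejecting) has no reachable accepting pair and the difference is empty.
Hence every string in L(R) is also in L(S).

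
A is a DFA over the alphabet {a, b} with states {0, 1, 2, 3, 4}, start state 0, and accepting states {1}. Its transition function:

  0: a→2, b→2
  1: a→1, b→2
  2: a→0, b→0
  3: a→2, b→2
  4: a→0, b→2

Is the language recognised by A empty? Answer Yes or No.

Yes

The states reachable from the start state are {0, 2}.
None of the accepting states {1} is reachable, so no string is accepted and L(A) = ∅.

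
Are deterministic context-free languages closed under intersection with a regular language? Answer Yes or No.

Yes

Run the DPDA and a DFA for the regular language in lock-step (product of the two finite controls, one shared stack, the DFA component advancing only on genuine input moves); the result is still deterministic and accepts when both components accept.
So the deterministic context-free languages are closed under intersection with a regular language.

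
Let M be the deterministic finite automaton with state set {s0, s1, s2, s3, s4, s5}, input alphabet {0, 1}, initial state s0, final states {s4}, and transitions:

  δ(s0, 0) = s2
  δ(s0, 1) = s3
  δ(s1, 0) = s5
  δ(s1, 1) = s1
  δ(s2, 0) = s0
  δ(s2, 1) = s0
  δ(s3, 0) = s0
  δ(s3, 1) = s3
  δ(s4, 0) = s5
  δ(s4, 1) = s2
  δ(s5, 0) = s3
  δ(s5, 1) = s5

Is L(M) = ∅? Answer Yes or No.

Yes

The states reachable from the start state are {s0, s2, s3}.
None of the accepting states {s4} is reachable, so no string is accepted and L(M) = ∅.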